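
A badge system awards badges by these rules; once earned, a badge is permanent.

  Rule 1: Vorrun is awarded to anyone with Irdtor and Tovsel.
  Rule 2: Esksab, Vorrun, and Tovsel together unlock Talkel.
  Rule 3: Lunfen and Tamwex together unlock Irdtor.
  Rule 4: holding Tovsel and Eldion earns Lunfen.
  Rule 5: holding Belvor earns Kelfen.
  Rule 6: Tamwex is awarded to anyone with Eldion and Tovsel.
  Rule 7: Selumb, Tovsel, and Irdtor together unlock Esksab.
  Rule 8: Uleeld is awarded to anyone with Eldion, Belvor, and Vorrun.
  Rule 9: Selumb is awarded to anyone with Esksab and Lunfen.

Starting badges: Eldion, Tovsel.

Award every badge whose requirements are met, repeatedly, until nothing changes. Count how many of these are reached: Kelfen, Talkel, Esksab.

Kelfen would need Belvor (Rule 5), but Belvor is never earned.
Talkel would need Esksab, Vorrun, and Tovsel (Rule 2), but Esksab is never earned.
Esksab would need Selumb, Tovsel, and Irdtor (Rule 7), but Selumb is never earned.
None of the 3 are reached.

0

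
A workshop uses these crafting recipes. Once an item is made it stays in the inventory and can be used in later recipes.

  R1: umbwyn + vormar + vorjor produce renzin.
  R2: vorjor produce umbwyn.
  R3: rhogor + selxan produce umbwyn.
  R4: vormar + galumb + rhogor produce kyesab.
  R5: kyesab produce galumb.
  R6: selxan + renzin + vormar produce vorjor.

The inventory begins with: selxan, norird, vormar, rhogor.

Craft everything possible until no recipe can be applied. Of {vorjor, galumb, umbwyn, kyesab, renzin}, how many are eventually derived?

rhogor + selxan → umbwyn (R3).
vorjor would need selxan, renzin, and vormar (R6), but renzin is never obtained.
galumb would need kyesab (R5), but kyesab is never obtained.
umbwyn: reached.
kyesab would need vormar, galumb, and rhogor (R4), but galumb is never obtained.
renzin would need umbwyn, vormar, and vorjor (R1), but vorjor is never obtained.
Reached: umbwyn — 1 of the 5.

1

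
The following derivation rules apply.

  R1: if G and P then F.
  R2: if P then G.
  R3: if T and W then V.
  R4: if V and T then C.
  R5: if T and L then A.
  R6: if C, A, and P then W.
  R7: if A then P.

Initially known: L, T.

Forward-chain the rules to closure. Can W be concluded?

No

W would need C, A, and P (R6), but C is never established.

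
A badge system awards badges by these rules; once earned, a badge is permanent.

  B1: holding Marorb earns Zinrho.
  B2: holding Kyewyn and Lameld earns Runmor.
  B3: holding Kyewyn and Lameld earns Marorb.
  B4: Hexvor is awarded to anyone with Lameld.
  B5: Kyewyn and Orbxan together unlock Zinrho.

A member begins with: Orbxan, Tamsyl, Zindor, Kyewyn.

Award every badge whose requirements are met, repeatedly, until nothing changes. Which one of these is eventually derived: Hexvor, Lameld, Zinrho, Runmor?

Zinrho

With Kyewyn and Orbxan, Zinrho is earned (B5).
Runmor would need Kyewyn and Lameld (B2), but Lameld is never earned. No rule produces Lameld, and it is not given. Hexvor would need Lameld (B4), but Lameld is never earned.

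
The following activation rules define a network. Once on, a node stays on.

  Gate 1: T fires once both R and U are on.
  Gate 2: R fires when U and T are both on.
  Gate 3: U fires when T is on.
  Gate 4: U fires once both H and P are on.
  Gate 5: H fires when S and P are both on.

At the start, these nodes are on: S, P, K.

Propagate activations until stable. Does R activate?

R would need U and T (Gate 2), but T never turns on.

No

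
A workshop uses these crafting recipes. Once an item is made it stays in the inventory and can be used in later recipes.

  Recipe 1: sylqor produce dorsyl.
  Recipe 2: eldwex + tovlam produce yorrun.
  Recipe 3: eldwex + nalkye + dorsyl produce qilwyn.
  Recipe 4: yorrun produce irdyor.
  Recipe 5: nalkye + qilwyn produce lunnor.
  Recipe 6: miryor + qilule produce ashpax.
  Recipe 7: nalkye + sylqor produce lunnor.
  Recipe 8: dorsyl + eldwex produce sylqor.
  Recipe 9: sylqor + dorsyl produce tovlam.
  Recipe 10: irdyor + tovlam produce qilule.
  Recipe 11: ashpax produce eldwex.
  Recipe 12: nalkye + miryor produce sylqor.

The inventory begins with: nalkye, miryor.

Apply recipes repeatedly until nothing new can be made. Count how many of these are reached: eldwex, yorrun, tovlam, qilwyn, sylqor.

nalkye + miryor → sylqor (Recipe 12).
Using Recipe 1, sylqor makes dorsyl.
Using Recipe 9, sylqor and dorsyl make tovlam.
eldwex would need ashpax (Recipe 11), but ashpax is never obtained.
yorrun would need eldwex and tovlam (Recipe 2), but eldwex is never obtained.
tovlam: reached.
qilwyn would need eldwex, nalkye, and dorsyl (Recipe 3), but eldwex is never obtained.
sylqor: reached.
Reached: tovlam and sylqor — 2 of the 5.

2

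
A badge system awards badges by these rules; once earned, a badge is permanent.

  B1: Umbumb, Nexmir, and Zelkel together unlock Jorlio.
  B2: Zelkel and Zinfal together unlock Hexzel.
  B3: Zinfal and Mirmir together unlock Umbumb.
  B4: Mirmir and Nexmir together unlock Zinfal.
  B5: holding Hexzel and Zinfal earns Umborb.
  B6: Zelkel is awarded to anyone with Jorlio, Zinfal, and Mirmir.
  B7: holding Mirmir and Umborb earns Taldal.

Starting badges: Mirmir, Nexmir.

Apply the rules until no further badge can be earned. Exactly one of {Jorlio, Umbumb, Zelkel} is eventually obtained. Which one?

With Mirmir and Nexmir, Zinfal is earned (B4).
With Zinfal and Mirmir, Umbumb is earned (B3).
Zelkel would need Jorlio, Zinfal, and Mirmir (B6), but Jorlio is never earned. Jorlio would need Umbumb, Nexmir, and Zelkel (B1), but Zelkel is never earned.

Umbumb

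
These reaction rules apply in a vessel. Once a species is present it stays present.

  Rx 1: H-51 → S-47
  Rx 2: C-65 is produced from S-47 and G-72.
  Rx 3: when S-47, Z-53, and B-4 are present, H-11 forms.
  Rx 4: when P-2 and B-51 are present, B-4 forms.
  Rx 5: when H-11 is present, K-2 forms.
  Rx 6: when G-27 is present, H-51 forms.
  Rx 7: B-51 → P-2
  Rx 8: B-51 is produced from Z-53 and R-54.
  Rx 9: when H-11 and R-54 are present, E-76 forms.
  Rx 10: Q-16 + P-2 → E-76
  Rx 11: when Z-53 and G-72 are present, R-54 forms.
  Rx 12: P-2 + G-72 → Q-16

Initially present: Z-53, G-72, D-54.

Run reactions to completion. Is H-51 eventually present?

H-51 would need G-27 (Rx 6), but G-27 never forms.

No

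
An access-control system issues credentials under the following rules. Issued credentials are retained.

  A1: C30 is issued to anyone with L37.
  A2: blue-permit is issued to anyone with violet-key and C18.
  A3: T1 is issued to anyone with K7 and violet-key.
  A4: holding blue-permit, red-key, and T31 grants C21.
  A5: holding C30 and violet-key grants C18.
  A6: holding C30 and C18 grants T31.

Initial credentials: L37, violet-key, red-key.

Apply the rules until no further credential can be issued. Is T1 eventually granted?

T1 would need K7 and violet-key (A3), but K7 is never granted.

No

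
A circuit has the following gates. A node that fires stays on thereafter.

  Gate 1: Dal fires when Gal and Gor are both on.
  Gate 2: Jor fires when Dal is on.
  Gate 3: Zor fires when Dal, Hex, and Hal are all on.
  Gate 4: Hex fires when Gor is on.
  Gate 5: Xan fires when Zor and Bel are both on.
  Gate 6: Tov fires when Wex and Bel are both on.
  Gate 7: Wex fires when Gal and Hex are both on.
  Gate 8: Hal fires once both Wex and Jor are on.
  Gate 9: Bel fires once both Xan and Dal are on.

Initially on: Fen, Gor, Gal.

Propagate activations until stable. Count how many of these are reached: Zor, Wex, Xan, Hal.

Gate 4: Gor on → Hex on.
Gate 1: Gal and Gor on → Dal on.
Dal is on, so Jor fires (Gate 2).
Gal and Hex are on, so Wex fires (Gate 7).
Wex and Jor are on, so Hal fires (Gate 8).
Dal, Hex, and Hal are on, so Zor fires (Gate 3).
Zor: reached.
Wex: reached.
Xan would need Zor and Bel (Gate 5), but Bel never turns on.
Hal: reached.
Reached: Zor, Wex, and Hal — 3 of the 4.

3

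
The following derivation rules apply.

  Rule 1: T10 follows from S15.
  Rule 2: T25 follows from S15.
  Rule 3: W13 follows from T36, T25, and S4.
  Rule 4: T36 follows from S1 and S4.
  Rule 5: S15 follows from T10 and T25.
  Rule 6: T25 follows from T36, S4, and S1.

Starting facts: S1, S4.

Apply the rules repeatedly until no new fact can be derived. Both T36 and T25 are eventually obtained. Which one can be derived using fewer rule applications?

T36

T36: From S1 and S4, Rule 4 gives T36. [1 rule application]
T25: From S1 and S4, Rule 4 gives T36. T36, S4, and S1 hold, so T25 follows (Rule 6). [2 rule applications]
T36 needs fewer.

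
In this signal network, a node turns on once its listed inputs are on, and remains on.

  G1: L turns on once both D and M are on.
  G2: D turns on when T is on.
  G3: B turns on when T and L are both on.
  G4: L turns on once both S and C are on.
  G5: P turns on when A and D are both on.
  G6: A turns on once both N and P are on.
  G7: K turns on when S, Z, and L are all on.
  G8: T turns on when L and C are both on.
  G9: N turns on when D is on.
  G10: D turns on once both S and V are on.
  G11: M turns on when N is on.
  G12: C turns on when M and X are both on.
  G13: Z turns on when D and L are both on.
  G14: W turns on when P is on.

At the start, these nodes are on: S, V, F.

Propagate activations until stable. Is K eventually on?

G10: S and V on → D on.
G9: D on → N on.
N is on, so M turns on (G11).
G1: D and M on → L on.
G13: D and L on → Z on.
S, Z, and L are on, so K turns on (G7).

Yes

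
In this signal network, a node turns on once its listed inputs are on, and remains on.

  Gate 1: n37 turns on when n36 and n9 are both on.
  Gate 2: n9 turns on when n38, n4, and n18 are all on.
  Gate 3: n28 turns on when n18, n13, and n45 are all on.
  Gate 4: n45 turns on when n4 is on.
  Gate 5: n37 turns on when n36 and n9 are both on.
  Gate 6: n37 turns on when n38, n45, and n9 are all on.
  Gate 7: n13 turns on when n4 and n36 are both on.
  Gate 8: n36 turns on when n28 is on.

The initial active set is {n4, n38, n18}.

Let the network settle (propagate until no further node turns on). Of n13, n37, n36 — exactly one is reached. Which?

Gate 2: n38, n4, and n18 on → n9 on.
Gate 4: n4 on → n45 on.
Gate 6: n38, n45, and n9 on → n37 on.
n13 would need n4 and n36 (Gate 7), but n36 never turns on. n36 would need n28 (Gate 8), but n28 never turns on.

n37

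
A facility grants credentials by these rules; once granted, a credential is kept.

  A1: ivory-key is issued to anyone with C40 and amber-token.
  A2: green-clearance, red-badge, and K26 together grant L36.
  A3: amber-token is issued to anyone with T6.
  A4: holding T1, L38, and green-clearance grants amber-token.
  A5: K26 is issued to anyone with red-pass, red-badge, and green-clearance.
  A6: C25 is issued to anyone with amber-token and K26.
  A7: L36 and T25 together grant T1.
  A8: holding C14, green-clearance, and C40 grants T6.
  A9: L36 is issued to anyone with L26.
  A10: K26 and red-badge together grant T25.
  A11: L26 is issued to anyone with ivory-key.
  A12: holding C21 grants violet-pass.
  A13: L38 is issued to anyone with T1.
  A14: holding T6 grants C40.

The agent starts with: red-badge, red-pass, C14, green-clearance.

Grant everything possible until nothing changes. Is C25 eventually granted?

Holding red-pass, red-badge, and green-clearance grants K26 (A5).
Holding green-clearance, red-badge, and K26 grants L36 (A2).
Holding K26 and red-badge grants T25 (A10).
Holding L36 and T25 grants T1 (A7).
Holding T1 grants L38 (A13).
Holding T1, L38, and green-clearance grants amber-token (A4).
Holding amber-token and K26 grants C25 (A6).

Yes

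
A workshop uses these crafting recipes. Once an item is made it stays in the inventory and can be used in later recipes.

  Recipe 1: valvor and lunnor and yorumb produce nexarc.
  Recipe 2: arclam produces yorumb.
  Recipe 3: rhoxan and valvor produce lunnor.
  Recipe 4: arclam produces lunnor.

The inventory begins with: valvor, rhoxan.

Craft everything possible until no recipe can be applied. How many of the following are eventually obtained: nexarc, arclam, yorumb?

nexarc would need valvor, lunnor, and yorumb (Recipe 1), but yorumb is never obtained.
No rule produces arclam, and it is not given.
yorumb would need arclam (Recipe 2), but arclam is never obtained.
None of the 3 are reached.

0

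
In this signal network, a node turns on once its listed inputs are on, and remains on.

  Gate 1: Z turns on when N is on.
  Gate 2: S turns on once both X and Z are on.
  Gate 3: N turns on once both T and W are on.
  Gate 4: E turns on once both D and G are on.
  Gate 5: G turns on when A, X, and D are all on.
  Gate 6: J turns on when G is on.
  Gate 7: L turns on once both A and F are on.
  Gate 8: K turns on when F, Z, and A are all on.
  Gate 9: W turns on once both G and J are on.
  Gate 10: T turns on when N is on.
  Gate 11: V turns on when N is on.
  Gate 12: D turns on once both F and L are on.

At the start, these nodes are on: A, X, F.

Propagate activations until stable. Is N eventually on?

N would need T and W (Gate 3), but T never turns on.

No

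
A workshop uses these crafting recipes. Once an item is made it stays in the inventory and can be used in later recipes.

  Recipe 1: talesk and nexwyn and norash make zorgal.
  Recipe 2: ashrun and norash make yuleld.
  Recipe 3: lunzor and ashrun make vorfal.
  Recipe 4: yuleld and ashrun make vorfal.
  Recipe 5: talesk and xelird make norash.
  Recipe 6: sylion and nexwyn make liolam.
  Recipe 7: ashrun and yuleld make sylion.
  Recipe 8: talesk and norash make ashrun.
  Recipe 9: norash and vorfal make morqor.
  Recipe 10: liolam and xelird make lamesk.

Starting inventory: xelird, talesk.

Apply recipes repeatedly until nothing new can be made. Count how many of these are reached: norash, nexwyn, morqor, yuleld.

Using Recipe 5, talesk and xelird make norash.
Using Recipe 8, talesk and norash make ashrun.
Using Recipe 2, ashrun and norash make yuleld.
yuleld and ashrun → vorfal (Recipe 4).
norash and vorfal → morqor (Recipe 9).
norash: reached.
No rule produces nexwyn, and it is not given.
morqor: reached.
yuleld: reached.
Reached: norash, morqor, and yuleld — 3 of the 4.

3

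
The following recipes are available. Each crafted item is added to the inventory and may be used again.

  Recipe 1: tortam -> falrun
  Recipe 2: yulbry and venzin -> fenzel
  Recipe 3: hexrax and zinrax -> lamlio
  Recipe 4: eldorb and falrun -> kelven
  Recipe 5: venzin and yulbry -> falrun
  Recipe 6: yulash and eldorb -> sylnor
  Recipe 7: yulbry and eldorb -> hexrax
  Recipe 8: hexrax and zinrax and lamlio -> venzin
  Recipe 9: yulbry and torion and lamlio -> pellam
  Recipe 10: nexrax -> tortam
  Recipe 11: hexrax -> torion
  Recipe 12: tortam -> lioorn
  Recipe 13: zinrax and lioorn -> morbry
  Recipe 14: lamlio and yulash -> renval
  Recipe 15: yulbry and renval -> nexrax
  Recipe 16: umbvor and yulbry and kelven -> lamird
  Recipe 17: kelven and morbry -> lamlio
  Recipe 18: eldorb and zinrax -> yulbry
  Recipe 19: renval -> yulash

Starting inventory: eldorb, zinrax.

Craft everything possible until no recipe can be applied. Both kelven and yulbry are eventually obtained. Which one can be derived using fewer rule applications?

yulbry: eldorb and zinrax -> yulbry (Recipe 18). [1 rule application]
kelven: eldorb and zinrax -> yulbry (Recipe 18). yulbry and eldorb -> hexrax (Recipe 7). Using Recipe 3, hexrax and zinrax make lamlio. hexrax and zinrax and lamlio -> venzin (Recipe 8). venzin and yulbry -> falrun (Recipe 5). eldorb and falrun -> kelven (Recipe 4). [6 rule applications]
yulbry needs fewer.

yulbry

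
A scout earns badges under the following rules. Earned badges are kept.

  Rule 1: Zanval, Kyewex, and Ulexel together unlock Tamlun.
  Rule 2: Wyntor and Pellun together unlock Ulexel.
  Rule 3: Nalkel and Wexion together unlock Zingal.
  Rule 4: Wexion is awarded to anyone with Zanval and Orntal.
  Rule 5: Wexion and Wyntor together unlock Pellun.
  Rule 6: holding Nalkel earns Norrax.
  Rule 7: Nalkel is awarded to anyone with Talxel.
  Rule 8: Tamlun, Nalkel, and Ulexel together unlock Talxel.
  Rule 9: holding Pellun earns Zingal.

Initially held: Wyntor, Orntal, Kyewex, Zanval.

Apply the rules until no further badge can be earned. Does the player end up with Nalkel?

No

Nalkel would need Talxel (Rule 7), but Talxel is never earned.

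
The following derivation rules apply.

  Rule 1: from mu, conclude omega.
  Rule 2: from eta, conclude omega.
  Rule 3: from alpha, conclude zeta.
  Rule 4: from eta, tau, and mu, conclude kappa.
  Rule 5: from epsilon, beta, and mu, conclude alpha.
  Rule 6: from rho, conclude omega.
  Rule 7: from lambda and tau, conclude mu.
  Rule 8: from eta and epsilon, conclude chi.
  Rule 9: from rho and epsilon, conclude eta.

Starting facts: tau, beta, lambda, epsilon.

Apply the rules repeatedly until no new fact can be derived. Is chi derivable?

chi would need eta and epsilon (Rule 8), but eta is never established.

No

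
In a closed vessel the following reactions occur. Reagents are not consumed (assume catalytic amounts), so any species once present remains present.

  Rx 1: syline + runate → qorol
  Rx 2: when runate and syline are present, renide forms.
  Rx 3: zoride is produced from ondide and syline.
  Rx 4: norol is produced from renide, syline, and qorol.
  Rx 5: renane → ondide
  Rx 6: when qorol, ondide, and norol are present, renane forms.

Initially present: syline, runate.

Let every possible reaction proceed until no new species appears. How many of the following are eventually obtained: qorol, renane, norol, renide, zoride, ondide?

runate and syline present → renide forms (Rx 2).
syline and runate present → qorol forms (Rx 1).
renide, syline, and qorol present → norol forms (Rx 4).
qorol: reached.
renane would need qorol, ondide, and norol (Rx 6), but ondide never forms.
norol: reached.
renide: reached.
zoride would need ondide and syline (Rx 3), but ondide never forms.
ondide would need renane (Rx 5), but renane never forms.
Reached: qorol, norol, and renide — 3 of the 6.

3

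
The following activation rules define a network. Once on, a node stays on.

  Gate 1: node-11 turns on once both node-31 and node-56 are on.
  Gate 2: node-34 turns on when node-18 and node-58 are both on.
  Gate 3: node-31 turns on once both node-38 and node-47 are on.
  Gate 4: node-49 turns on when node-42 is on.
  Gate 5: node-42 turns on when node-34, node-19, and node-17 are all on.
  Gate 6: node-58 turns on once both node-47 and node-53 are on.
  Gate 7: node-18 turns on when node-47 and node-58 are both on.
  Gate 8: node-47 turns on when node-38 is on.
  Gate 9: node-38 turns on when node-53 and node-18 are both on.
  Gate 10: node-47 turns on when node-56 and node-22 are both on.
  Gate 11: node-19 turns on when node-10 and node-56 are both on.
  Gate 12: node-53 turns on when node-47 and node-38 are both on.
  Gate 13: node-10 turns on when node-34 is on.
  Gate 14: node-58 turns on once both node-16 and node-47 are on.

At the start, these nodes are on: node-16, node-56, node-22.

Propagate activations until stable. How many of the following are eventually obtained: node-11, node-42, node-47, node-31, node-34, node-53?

2

node-56 and node-22 are on, so node-47 turns on (Gate 10).
node-16 and node-47 are on, so node-58 turns on (Gate 14).
Gate 7: node-47 and node-58 on → node-18 on.
node-18 and node-58 are on, so node-34 turns on (Gate 2).
node-11 would need node-31 and node-56 (Gate 1), but node-31 never turns on.
node-42 would need node-34, node-19, and node-17 (Gate 5), but node-17 never turns on.
node-47: reached.
node-31 would need node-38 and node-47 (Gate 3), but node-38 never turns on.
node-34: reached.
node-53 would need node-47 and node-38 (Gate 12), but node-38 never turns on.
Reached: node-47 and node-34 — 2 of the 6.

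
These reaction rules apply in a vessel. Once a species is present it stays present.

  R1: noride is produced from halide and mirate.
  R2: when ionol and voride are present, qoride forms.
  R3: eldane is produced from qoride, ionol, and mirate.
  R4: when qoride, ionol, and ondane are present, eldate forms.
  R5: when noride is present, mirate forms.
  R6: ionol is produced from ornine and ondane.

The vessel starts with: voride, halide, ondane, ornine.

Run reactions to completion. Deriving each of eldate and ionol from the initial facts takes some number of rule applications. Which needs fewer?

ionol

ionol: ornine and ondane present → ionol forms (R6). [1 rule application]
eldate: ornine and ondane present → ionol forms (R6). ionol and voride present → qoride forms (R2). qoride, ionol, and ondane present → eldate forms (R4). [3 rule applications]
ionol needs fewer.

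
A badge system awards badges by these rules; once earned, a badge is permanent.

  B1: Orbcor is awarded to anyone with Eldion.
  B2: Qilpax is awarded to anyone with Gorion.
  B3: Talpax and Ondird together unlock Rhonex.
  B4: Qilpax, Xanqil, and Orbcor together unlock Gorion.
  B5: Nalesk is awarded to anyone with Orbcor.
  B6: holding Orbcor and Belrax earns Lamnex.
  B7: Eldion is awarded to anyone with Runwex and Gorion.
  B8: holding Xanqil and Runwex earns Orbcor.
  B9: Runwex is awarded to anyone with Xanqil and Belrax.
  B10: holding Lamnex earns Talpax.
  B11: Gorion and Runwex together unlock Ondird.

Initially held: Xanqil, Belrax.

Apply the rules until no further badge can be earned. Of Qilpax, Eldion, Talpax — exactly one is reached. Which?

With Xanqil and Belrax, Runwex is earned (B9).
With Xanqil and Runwex, Orbcor is earned (B8).
With Orbcor and Belrax, Lamnex is earned (B6).
With Lamnex, Talpax is earned (B10).
Qilpax would need Gorion (B2), but Gorion is never earned. Eldion would need Runwex and Gorion (B7), but Gorion is never earned.

Talpax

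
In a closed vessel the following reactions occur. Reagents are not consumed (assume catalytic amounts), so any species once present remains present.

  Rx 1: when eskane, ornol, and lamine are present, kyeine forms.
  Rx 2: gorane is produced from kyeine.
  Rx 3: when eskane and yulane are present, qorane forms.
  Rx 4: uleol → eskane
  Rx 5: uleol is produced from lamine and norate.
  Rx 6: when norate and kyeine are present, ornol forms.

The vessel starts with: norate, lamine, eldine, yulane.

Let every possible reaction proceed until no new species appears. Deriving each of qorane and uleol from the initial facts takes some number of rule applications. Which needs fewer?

uleol: lamine and norate present → uleol forms (Rx 5). [1 rule application]
qorane: lamine and norate present → uleol forms (Rx 5). uleol present → eskane forms (Rx 4). eskane and yulane present → qorane forms (Rx 3). [3 rule applications]
uleol needs fewer.

uleol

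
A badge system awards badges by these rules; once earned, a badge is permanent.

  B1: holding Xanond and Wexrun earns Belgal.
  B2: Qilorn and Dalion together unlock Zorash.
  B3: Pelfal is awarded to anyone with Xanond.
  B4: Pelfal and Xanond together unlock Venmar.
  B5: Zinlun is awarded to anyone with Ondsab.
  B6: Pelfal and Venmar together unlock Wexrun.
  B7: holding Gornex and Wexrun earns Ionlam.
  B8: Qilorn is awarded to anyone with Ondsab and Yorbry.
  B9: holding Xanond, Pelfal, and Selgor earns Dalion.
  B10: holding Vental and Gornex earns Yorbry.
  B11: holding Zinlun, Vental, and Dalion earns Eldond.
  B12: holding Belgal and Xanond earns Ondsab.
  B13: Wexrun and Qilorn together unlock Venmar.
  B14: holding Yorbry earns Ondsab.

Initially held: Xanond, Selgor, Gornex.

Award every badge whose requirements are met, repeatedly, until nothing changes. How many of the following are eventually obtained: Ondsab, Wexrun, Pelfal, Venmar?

With Xanond, Pelfal is earned (B3).
With Pelfal and Xanond, Venmar is earned (B4).
With Pelfal and Venmar, Wexrun is earned (B6).
With Xanond and Wexrun, Belgal is earned (B1).
With Belgal and Xanond, Ondsab is earned (B12).
Ondsab: reached.
Wexrun: reached.
Pelfal: reached.
Venmar: reached.
All 4 are reached.

4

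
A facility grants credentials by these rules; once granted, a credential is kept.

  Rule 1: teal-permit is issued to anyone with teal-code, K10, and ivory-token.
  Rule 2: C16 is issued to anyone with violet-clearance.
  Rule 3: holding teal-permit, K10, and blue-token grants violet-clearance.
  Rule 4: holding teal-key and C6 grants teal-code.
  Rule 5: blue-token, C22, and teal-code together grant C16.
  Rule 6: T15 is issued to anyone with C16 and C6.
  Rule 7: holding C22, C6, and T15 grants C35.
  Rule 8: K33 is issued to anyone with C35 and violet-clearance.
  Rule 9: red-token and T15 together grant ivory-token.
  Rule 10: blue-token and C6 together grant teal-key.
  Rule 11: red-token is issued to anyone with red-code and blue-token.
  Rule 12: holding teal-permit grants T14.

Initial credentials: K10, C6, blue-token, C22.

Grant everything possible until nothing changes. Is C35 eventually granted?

Holding blue-token and C6 grants teal-key (Rule 10).
Holding teal-key and C6 grants teal-code (Rule 4).
Holding blue-token, C22, and teal-code grants C16 (Rule 5).
Holding C16 and C6 grants T15 (Rule 6).
Holding C22, C6, and T15 grants C35 (Rule 7).

Yes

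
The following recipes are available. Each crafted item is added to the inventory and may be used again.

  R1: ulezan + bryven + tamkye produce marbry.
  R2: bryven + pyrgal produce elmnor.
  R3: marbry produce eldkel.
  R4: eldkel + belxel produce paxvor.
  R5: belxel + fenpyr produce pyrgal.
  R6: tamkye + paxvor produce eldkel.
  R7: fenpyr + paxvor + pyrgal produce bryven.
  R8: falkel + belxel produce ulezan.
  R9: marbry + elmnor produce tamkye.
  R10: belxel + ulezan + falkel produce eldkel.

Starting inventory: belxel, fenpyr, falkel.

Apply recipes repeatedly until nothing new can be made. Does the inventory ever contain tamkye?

tamkye would need marbry and elmnor (R9), but marbry is never obtained.

No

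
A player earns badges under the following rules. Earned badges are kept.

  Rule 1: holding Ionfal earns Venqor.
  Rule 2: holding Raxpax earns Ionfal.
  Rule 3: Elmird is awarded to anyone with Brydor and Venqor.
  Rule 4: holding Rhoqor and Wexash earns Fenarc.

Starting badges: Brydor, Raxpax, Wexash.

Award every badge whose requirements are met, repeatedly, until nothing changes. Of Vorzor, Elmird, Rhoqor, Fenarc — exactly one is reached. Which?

Elmird

With Raxpax, Ionfal is earned (Rule 2).
With Ionfal, Venqor is earned (Rule 1).
With Brydor and Venqor, Elmird is earned (Rule 3).
Fenarc would need Rhoqor and Wexash (Rule 4), but Rhoqor is never earned. No rule produces Rhoqor, and it is not given. No rule produces Vorzor, and it is not given.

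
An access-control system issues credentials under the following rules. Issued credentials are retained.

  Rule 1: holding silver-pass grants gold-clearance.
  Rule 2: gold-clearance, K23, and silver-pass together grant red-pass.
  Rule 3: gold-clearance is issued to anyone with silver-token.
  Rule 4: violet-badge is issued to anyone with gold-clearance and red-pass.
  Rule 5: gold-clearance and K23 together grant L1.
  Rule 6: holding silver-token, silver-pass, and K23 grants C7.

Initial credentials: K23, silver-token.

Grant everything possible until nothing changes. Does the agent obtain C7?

No

C7 would need silver-token, silver-pass, and K23 (Rule 6), but silver-pass is never granted.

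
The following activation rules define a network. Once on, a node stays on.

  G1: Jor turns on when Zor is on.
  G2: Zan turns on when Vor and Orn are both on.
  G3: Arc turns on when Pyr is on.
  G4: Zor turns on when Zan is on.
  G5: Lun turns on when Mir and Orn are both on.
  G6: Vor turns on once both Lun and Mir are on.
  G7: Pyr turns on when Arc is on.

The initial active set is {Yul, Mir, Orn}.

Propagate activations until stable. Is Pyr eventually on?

Pyr would need Arc (G7), but Arc never turns on.

No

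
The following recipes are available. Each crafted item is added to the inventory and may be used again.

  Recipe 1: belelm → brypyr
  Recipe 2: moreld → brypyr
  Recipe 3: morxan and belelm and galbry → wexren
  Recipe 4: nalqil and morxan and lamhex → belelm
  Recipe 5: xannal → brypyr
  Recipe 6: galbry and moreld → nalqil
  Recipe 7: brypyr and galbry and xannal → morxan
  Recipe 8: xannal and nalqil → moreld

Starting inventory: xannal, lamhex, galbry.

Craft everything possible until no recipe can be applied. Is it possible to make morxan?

Using Recipe 5, xannal makes brypyr.
brypyr and galbry and xannal → morxan (Recipe 7).

Yes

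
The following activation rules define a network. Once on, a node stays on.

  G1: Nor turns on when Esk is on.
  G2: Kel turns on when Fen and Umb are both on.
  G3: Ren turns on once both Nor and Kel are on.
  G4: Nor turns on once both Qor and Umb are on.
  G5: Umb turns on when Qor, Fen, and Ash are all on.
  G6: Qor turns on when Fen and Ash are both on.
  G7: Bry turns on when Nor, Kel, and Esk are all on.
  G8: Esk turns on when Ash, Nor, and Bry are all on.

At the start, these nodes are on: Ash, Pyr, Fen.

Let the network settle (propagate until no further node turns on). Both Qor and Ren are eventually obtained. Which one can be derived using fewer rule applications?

Qor: G6: Fen and Ash on → Qor on. [1 rule application]
Ren: G6: Fen and Ash on → Qor on. G5: Qor, Fen, and Ash on → Umb on. Fen and Umb are on, so Kel turns on (G2). Qor and Umb are on, so Nor turns on (G4). Nor and Kel are on, so Ren turns on (G3). [5 rule applications]
Qor needs fewer.

Qor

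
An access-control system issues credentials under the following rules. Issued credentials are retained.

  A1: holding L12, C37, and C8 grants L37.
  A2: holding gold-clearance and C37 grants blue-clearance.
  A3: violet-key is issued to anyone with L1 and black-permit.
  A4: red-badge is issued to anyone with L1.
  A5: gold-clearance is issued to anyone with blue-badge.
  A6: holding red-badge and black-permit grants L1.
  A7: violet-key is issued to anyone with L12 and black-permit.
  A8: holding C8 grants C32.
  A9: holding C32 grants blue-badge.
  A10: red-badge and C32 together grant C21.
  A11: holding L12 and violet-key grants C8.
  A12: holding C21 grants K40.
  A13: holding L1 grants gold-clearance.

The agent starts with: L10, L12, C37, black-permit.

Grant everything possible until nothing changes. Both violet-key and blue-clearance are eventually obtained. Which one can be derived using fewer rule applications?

violet-key

violet-key: Holding L12 and black-permit grants violet-key (A7). [1 rule application]
blue-clearance: Holding L12 and black-permit grants violet-key (A7). Holding L12 and violet-key grants C8 (A11). Holding C8 grants C32 (A8). Holding C32 grants blue-badge (A9). Holding blue-badge grants gold-clearance (A5). Holding gold-clearance and C37 grants blue-clearance (A2). [6 rule applications]
violet-key needs fewer.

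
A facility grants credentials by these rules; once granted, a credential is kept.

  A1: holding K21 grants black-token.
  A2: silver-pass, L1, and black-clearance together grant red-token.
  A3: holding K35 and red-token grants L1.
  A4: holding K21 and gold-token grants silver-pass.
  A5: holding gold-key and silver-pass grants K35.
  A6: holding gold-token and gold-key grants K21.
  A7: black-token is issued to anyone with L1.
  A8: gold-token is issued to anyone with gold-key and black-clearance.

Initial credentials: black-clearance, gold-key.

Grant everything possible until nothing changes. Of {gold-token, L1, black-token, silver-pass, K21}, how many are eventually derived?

4

Holding gold-key and black-clearance grants gold-token (A8).
Holding gold-token and gold-key grants K21 (A6).
Holding K21 and gold-token grants silver-pass (A4).
Holding K21 grants black-token (A1).
gold-token: reached.
L1 would need K35 and red-token (A3), but red-token is never granted.
black-token: reached.
silver-pass: reached.
K21: reached.
Reached: gold-token, black-token, silver-pass, and K21 — 4 of the 5.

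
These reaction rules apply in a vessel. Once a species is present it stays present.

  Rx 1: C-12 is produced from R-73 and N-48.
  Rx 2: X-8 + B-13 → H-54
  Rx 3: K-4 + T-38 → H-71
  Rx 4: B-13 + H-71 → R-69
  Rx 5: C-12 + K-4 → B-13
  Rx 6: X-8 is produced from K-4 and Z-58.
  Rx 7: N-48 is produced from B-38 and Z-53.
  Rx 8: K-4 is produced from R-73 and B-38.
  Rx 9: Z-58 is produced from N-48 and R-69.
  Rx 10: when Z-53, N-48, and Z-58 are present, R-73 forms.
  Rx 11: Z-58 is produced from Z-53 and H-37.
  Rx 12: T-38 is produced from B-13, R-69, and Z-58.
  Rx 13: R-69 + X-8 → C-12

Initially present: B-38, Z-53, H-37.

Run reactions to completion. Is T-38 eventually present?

T-38 would need B-13, R-69, and Z-58 (Rx 12), but R-69 never forms.

No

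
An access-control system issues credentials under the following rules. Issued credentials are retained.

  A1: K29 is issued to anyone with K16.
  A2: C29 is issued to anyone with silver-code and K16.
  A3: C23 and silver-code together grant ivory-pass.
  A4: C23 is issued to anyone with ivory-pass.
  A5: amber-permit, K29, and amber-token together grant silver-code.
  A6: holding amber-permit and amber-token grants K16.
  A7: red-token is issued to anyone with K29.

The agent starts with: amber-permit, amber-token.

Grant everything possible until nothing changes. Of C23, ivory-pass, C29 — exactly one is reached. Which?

Holding amber-permit and amber-token grants K16 (A6).
Holding K16 grants K29 (A1).
Holding amber-permit, K29, and amber-token grants silver-code (A5).
Holding silver-code and K16 grants C29 (A2).
C23 would need ivory-pass (A4), but ivory-pass is never granted. ivory-pass would need C23 and silver-code (A3), but C23 is never granted.

C29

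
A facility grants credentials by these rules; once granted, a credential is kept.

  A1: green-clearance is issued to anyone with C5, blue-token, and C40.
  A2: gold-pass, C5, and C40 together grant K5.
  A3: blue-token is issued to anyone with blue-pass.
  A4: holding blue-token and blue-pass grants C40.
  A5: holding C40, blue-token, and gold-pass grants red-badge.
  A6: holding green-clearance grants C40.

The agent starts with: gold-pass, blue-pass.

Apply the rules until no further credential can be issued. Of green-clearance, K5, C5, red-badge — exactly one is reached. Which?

red-badge

Holding blue-pass grants blue-token (A3).
Holding blue-token and blue-pass grants C40 (A4).
Holding C40, blue-token, and gold-pass grants red-badge (A5).
K5 would need gold-pass, C5, and C40 (A2), but C5 is never granted. green-clearance would need C5, blue-token, and C40 (A1), but C5 is never granted. No rule produces C5, and it is not given.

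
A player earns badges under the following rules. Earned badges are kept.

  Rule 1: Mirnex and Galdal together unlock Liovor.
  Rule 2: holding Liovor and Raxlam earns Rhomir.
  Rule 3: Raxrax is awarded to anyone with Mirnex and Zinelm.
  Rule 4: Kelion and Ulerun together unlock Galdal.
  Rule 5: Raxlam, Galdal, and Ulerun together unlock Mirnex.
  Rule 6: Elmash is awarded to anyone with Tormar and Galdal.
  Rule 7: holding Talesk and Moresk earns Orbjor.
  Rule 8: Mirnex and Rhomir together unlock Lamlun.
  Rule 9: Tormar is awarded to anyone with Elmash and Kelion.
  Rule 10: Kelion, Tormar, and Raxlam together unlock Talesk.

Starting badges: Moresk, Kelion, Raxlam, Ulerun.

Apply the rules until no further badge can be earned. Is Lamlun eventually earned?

With Kelion and Ulerun, Galdal is earned (Rule 4).
With Raxlam, Galdal, and Ulerun, Mirnex is earned (Rule 5).
With Mirnex and Galdal, Liovor is earned (Rule 1).
With Liovor and Raxlam, Rhomir is earned (Rule 2).
With Mirnex and Rhomir, Lamlun is earned (Rule 8).

Yes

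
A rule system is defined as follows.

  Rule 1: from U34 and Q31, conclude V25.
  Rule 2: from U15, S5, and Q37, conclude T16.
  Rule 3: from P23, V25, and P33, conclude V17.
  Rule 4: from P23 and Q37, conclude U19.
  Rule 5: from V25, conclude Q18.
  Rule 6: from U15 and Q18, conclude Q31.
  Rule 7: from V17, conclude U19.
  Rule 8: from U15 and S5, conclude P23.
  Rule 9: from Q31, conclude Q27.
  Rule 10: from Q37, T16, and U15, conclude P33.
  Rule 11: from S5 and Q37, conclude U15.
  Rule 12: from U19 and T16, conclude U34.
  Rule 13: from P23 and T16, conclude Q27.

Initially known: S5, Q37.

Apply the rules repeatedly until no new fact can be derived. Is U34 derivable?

Yes

From S5 and Q37, Rule 11 gives U15.
From U15, S5, and Q37, Rule 2 gives T16.
U15 and S5 hold, so P23 follows (Rule 8).
From P23 and Q37, Rule 4 gives U19.
U19 and T16 hold, so U34 follows (Rule 12).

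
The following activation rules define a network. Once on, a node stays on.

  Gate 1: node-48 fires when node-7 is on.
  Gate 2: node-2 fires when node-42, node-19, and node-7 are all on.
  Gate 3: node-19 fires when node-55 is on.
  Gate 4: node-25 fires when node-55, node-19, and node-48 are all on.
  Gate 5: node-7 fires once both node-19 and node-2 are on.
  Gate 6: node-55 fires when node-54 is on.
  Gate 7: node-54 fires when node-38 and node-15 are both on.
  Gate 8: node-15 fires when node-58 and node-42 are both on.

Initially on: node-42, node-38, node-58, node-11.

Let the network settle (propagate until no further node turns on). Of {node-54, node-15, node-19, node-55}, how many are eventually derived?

4

Gate 8: node-58 and node-42 on → node-15 on.
node-38 and node-15 are on, so node-54 fires (Gate 7).
node-54 is on, so node-55 fires (Gate 6).
node-55 is on, so node-19 fires (Gate 3).
node-54: reached.
node-15: reached.
node-19: reached.
node-55: reached.
All 4 are reached.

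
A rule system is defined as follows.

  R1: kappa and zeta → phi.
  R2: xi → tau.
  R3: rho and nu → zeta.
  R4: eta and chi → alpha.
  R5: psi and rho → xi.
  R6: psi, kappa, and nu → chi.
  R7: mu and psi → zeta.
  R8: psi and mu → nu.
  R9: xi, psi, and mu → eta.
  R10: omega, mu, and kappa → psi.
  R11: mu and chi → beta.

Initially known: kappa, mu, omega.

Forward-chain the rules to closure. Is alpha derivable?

No

alpha would need eta and chi (R4), but eta is never established.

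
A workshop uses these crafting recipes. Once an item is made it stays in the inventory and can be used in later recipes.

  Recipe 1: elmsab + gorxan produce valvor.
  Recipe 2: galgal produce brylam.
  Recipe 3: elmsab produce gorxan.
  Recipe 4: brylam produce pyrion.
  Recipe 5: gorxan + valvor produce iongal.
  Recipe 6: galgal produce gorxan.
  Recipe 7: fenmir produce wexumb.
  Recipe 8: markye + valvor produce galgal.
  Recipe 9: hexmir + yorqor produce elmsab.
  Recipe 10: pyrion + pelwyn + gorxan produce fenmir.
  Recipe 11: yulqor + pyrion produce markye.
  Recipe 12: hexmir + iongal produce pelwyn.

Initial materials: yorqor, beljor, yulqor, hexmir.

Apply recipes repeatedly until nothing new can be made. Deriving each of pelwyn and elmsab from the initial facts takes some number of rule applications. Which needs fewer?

elmsab: Using Recipe 9, hexmir and yorqor make elmsab. [1 rule application]
pelwyn: Using Recipe 9, hexmir and yorqor make elmsab. elmsab → gorxan (Recipe 3). Using Recipe 1, elmsab and gorxan make valvor. Using Recipe 5, gorxan and valvor make iongal. hexmir + iongal → pelwyn (Recipe 12). [5 rule applications]
elmsab needs fewer.

elmsab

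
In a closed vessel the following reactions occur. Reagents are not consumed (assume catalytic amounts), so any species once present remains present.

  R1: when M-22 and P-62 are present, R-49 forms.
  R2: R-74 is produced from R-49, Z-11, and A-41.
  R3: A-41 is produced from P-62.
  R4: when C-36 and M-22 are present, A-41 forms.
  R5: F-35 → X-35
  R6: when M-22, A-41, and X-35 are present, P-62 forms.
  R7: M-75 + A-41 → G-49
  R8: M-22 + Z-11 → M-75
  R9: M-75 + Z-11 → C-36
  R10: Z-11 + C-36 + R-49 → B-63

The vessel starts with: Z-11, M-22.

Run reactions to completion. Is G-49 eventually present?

Yes

M-22 and Z-11 present → M-75 forms (R8).
M-75 and Z-11 present → C-36 forms (R9).
C-36 and M-22 present → A-41 forms (R4).
M-75 and A-41 present → G-49 forms (R7).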